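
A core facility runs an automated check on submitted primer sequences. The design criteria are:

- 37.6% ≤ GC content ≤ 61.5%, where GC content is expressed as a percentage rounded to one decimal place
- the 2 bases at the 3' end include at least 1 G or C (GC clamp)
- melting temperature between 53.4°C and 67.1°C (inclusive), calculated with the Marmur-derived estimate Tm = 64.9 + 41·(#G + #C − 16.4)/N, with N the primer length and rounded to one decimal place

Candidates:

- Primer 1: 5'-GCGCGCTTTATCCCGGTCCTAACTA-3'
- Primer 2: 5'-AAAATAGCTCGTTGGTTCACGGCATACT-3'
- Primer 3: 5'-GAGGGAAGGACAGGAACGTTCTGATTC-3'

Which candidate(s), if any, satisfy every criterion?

Primer 1 (25 nt, A=4 T=7 G=5 C=9): GC 14/25 = 56.0% ✓; 3' end TA has 0 G/C, need ≥1 ✗; Tm = 64.9 + 41·(14 − 16.4)/25 = 61.0°C ✓ — fails.
Primer 2 (28 nt, A=8 T=8 G=6 C=6): GC 12/28 = 42.9% ✓; 3' end CT has 1 G/C ✓; Tm = 64.9 + 41·(12 − 16.4)/28 = 58.5°C ✓ — passes.
Primer 3 (27 nt, A=8 T=5 G=10 C=4): GC 14/27 = 51.9% ✓; 3' end TC has 1 G/C ✓; Tm = 64.9 + 41·(14 − 16.4)/27 = 61.3°C ✓ — passes.

Primer 2 and Primer 3.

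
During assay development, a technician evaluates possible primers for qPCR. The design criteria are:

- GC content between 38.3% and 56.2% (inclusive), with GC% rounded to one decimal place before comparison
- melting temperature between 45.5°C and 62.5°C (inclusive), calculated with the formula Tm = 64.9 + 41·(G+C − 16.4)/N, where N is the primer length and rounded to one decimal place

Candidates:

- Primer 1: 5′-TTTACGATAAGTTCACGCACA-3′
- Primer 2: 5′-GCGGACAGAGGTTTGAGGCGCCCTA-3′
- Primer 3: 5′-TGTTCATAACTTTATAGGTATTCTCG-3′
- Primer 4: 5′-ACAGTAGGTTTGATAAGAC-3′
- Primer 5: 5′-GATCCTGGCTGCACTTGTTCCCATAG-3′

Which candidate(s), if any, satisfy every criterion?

Primer 5 only.

Primer 1 (21 nt, A=7 T=6 G=3 C=5): GC 8/21 = 38.1%, outside 38.3–56.2% ✗; Tm = 64.9 + 41·(8 − 16.4)/21 = 48.5°C ✓ — fails.
Primer 2 (25 nt, A=5 T=4 G=10 C=6): GC 16/25 = 64.0%, outside 38.3–56.2% ✗; Tm = 64.9 + 41·(16 − 16.4)/25 = 64.2°C, outside 45.5–62.5°C ✗ — fails.
Primer 3 (26 nt, A=6 T=12 G=4 C=4): GC 8/26 = 30.8%, outside 38.3–56.2% ✗; Tm = 64.9 + 41·(8 − 16.4)/26 = 51.7°C ✓ — fails.
Primer 4 (19 nt, A=7 T=5 G=5 C=2): GC 7/19 = 36.8%, outside 38.3–56.2% ✗; Tm = 64.9 + 41·(7 − 16.4)/19 = 44.6°C, outside 45.5–62.5°C ✗ — fails.
Primer 5 (26 nt, A=4 T=8 G=6 C=8): GC 14/26 = 53.8% ✓; Tm = 64.9 + 41·(14 − 16.4)/26 = 61.1°C ✓ — passes.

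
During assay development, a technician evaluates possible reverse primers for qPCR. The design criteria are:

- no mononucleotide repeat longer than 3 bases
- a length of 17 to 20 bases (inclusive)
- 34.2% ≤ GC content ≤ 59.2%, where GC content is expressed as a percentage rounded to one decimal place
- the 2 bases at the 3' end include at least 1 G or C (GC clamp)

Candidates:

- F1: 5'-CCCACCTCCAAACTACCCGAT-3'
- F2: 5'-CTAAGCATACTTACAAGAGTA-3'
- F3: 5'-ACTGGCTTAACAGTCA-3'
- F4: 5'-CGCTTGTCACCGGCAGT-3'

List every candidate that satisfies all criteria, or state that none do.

F1 (21 nt, A=6 T=3 G=1 C=11): longest run = 3 ✓; length 21, outside 17–20 ✗; GC 12/21 = 57.1% ✓; 3' end AT has 0 G/C, need ≥1 ✗ — fails.
F2 (21 nt, A=9 T=5 G=3 C=4): longest run = 2 ✓; length 21, outside 17–20 ✗; GC 7/21 = 33.3%, outside 34.2–59.2% ✗; 3' end TA has 0 G/C, need ≥1 ✗ — fails.
F3 (16 nt, A=5 T=4 G=3 C=4): longest run = 2 ✓; length 16, outside 17–20 ✗; GC 7/16 = 43.8% ✓; 3' end CA has 1 G/C ✓ — fails.
F4 (17 nt, A=2 T=4 G=5 C=6): longest run = 2 ✓; length 17 ✓; GC 11/17 = 64.7%, outside 34.2–59.2% ✗; 3' end GT has 1 G/C ✓ — fails.

None of the candidates satisfy all criteria.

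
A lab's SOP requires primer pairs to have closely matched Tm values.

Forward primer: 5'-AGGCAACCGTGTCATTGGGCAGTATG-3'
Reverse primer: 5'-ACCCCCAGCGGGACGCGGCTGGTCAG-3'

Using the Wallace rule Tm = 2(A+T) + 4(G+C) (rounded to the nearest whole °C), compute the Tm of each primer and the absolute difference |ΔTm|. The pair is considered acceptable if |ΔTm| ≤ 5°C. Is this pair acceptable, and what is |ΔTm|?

Forward: A=6 T=6 G=9 C=5 → Tm = 2·12 + 4·14 = 80°C.
Reverse: A=4 T=2 G=10 C=10 → Tm = 2·6 + 4·20 = 92°C.
|ΔTm| = |80 − 92| = 12°C, > 5°C.

|ΔTm| = 12°C; the pair is not acceptable.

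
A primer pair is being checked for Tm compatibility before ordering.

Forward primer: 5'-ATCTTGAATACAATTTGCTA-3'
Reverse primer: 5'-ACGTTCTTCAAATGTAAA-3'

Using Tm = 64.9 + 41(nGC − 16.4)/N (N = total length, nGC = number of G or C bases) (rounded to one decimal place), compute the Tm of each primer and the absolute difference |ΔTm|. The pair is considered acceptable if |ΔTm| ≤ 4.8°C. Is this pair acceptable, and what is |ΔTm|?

Forward: G+C = 5, N = 20 → Tm = 64.9 + 41·(5 − 16.4)/20 = 41.5°C.
Reverse: G+C = 5, N = 18 → Tm = 64.9 + 41·(5 − 16.4)/18 = 38.9°C.
|ΔTm| = |41.5 − 38.9| = 2.6°C, ≤ 4.8°C.

|ΔTm| = 2.6°C; the pair is acceptable.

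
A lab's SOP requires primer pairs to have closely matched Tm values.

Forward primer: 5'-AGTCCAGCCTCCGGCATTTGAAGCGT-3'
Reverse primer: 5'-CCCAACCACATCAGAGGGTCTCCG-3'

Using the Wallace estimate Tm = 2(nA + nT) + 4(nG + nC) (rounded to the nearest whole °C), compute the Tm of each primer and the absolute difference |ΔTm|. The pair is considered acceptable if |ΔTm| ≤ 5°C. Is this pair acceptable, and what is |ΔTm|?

Forward: A=5 T=6 G=7 C=8 → Tm = 2·11 + 4·15 = 82°C.
Reverse: A=6 T=3 G=5 C=10 → Tm = 2·9 + 4·15 = 78°C.
|ΔTm| = |82 − 78| = 4°C, ≤ 5°C.

|ΔTm| = 4°C; the pair is acceptable.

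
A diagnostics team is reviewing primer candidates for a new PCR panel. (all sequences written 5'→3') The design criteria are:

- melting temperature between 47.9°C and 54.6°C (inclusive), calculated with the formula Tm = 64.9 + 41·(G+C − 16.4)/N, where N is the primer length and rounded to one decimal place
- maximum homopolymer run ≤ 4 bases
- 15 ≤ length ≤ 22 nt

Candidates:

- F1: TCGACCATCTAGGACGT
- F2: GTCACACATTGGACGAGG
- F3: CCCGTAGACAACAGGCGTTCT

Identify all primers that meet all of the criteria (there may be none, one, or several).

F2 only.

F1 (17 nt, A=4 T=4 G=4 C=5): Tm = 64.9 + 41·(9 − 16.4)/17 = 47.1°C, outside 47.9–54.6°C ✗; longest run = 2 ✓; length 17 ✓ — fails.
F2 (18 nt, A=5 T=3 G=6 C=4): Tm = 64.9 + 41·(10 − 16.4)/18 = 50.3°C ✓; longest run = 2 ✓; length 18 ✓ — passes.
F3 (21 nt, A=5 T=4 G=5 C=7): Tm = 64.9 + 41·(12 − 16.4)/21 = 56.3°C, outside 47.9–54.6°C ✗; longest run = 3 ✓; length 21 ✓ — fails.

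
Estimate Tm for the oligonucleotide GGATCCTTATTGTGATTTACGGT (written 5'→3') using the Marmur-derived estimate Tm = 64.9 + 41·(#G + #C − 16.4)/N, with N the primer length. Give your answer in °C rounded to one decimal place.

51.7°C

Base counts: A=4, T=10, G=6, C=3; G+C = 9, N = 23.
Tm = 64.9 + 41·(9 − 16.4)/23 = 64.9 + -303.40/23 = 51.7°C.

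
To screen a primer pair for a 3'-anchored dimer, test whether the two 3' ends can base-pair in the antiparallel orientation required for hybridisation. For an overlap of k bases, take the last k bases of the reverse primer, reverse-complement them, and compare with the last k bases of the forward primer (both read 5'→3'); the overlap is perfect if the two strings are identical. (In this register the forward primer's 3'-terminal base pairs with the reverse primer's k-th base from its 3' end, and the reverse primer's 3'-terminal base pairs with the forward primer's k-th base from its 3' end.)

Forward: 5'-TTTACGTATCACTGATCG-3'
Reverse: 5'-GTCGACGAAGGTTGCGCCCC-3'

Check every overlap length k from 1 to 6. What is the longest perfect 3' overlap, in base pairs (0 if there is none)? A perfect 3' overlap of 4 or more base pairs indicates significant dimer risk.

Longest perfect overlap: 1 complementary base pair; below the dimer-risk threshold (threshold 4).

Last 6 bases (5'→3') — forward …TGATCG, reverse …CGCCCC.
Reverse complement of the reverse primer's last 6 bases: GGGGCG; its first k bases are the reverse complement of the reverse primer's last k bases, so a perfect k-base overlap needs the forward primer's last k bases to equal them.
Comparing (forward last k vs required): k=1: G vs G ✓; k=2: CG vs GG ✗; k=3: TCG vs GGG ✗; k=4: ATCG vs GGGG ✗; k=5: GATCG vs GGGGC ✗; k=6: TGATCG vs GGGGCG ✗.
Only k = 1 is perfect, so the longest perfect 3' overlap is 1.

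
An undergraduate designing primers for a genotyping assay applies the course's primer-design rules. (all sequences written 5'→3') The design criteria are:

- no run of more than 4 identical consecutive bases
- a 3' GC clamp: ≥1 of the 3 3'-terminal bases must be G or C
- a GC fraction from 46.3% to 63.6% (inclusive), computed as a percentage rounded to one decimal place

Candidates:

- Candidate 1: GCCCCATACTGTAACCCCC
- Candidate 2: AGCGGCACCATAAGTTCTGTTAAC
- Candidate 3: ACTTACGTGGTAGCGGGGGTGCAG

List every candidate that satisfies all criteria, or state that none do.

None of the candidates satisfy all criteria.

Candidate 1 (19 nt, A=4 T=3 G=2 C=10): longest run = 5, exceeds 4 ✗; 3' end CCC has 3 G/C ✓; GC 12/19 = 63.2% ✓ — fails.
Candidate 2 (24 nt, A=7 T=6 G=5 C=6): longest run = 2 ✓; 3' end AAC has 1 G/C ✓; GC 11/24 = 45.8%, outside 46.3–63.6% ✗ — fails.
Candidate 3 (24 nt, A=4 T=5 G=11 C=4): longest run = 5, exceeds 4 ✗; 3' end CAG has 2 G/C ✓; GC 15/24 = 62.5% ✓ — fails.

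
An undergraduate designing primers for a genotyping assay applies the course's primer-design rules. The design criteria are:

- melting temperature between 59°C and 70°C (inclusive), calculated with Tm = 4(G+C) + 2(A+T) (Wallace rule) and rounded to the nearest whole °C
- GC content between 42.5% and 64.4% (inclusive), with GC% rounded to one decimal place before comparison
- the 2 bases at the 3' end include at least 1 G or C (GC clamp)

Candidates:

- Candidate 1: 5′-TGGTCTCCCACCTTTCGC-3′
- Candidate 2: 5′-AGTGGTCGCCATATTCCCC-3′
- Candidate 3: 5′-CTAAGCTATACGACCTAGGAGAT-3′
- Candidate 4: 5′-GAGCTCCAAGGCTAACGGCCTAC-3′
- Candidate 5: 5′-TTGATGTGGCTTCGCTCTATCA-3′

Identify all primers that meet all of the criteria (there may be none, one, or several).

Candidate 2 and Candidate 5.

Candidate 1 (18 nt, A=1 T=6 G=3 C=8): Tm = 2·7 + 4·11 = 58°C, outside 59–70°C ✗; GC 11/18 = 61.1% ✓; 3' end GC has 2 G/C ✓ — fails.
Candidate 2 (19 nt, A=3 T=5 G=4 C=7): Tm = 2·8 + 4·11 = 60°C ✓; GC 11/19 = 57.9% ✓; 3' end CC has 2 G/C ✓ — passes.
Candidate 3 (23 nt, A=8 T=5 G=5 C=5): Tm = 2·13 + 4·10 = 66°C ✓; GC 10/23 = 43.5% ✓; 3' end AT has 0 G/C, need ≥1 ✗ — fails.
Candidate 4 (23 nt, A=6 T=3 G=6 C=8): Tm = 2·9 + 4·14 = 74°C, outside 59–70°C ✗; GC 14/23 = 60.9% ✓; 3' end AC has 1 G/C ✓ — fails.
Candidate 5 (22 nt, A=3 T=9 G=5 C=5): Tm = 2·12 + 4·10 = 64°C ✓; GC 10/22 = 45.5% ✓; 3' end CA has 1 G/C ✓ — passes.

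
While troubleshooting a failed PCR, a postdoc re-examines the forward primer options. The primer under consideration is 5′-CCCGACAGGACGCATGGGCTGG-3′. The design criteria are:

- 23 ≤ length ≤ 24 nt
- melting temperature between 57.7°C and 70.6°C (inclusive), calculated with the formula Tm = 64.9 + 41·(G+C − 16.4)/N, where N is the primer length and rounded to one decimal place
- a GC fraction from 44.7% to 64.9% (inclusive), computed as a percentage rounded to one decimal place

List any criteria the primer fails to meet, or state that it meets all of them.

Fails: length, GC content.

Base counts: A=4, T=2, G=9, C=7 (length 22).
length: length 22, outside 23–24 ✗
Tm: Tm = 64.9 + 41·(16 − 16.4)/22 = 64.2°C ✓
GC content: GC 16/22 = 72.7%, outside 44.7–64.9% ✗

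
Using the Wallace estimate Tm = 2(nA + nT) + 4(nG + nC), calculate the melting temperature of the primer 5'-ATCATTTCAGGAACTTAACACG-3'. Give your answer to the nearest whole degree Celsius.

Base counts: A=8, T=6, G=3, C=5 (length 22).
Tm = 2·(8+6) + 4·(3+5) = 2·14 + 4·8 = 28 + 32 = 60°C.

60°C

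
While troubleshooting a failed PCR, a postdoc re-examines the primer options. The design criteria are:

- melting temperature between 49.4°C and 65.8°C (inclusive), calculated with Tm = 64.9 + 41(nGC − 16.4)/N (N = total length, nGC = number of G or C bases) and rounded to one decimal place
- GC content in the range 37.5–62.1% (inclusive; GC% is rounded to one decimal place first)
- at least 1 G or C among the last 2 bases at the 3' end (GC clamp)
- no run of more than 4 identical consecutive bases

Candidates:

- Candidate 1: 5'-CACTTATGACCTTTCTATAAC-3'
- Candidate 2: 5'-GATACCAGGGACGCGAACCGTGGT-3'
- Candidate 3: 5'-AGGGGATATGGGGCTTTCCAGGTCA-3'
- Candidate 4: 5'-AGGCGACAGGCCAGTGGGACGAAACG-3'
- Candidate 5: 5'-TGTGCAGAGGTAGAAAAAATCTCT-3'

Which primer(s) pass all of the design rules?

Candidate 1 (21 nt, A=6 T=8 G=1 C=6): Tm = 64.9 + 41·(7 − 16.4)/21 = 46.5°C, outside 49.4–65.8°C ✗; GC 7/21 = 33.3%, outside 37.5–62.1% ✗; 3' end AC has 1 G/C ✓; longest run = 3 ✓ — fails.
Candidate 2 (24 nt, A=6 T=3 G=9 C=6): Tm = 64.9 + 41·(15 − 16.4)/24 = 62.5°C ✓; GC 15/24 = 62.5%, outside 37.5–62.1% ✗; 3' end GT has 1 G/C ✓; longest run = 3 ✓ — fails.
Candidate 3 (25 nt, A=5 T=6 G=10 C=4): Tm = 64.9 + 41·(14 − 16.4)/25 = 61.0°C ✓; GC 14/25 = 56.0% ✓; 3' end CA has 1 G/C ✓; longest run = 4 ✓ — passes.
Candidate 4 (26 nt, A=8 T=1 G=11 C=6): Tm = 64.9 + 41·(17 − 16.4)/26 = 65.8°C ✓; GC 17/26 = 65.4%, outside 37.5–62.1% ✗; 3' end CG has 2 G/C ✓; longest run = 3 ✓ — fails.
Candidate 5 (24 nt, A=9 T=6 G=6 C=3): Tm = 64.9 + 41·(9 − 16.4)/24 = 52.3°C ✓; GC 9/24 = 37.5% ✓; 3' end CT has 1 G/C ✓; longest run = 6, exceeds 4 ✗ — fails.

Candidate 3 only.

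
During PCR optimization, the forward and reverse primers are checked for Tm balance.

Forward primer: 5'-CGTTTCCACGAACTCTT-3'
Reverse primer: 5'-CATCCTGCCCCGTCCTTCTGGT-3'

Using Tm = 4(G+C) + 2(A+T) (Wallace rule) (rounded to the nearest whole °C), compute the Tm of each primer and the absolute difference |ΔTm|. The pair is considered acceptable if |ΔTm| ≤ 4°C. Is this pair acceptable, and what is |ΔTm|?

Forward: A=3 T=6 G=2 C=6 → Tm = 2·9 + 4·8 = 50°C.
Reverse: A=1 T=7 G=4 C=10 → Tm = 2·8 + 4·14 = 72°C.
|ΔTm| = |50 − 72| = 22°C, > 4°C.

|ΔTm| = 22°C; the pair is not acceptable.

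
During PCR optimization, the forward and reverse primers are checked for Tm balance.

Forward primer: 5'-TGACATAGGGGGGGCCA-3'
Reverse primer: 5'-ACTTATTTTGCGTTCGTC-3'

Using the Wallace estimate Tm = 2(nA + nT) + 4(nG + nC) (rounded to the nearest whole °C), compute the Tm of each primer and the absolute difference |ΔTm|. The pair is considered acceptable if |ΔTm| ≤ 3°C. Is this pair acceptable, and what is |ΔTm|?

Forward: A=4 T=2 G=8 C=3 → Tm = 2·6 + 4·11 = 56°C.
Reverse: A=2 T=9 G=3 C=4 → Tm = 2·11 + 4·7 = 50°C.
|ΔTm| = |56 − 50| = 6°C, > 3°C.

|ΔTm| = 6°C; the pair is not acceptable.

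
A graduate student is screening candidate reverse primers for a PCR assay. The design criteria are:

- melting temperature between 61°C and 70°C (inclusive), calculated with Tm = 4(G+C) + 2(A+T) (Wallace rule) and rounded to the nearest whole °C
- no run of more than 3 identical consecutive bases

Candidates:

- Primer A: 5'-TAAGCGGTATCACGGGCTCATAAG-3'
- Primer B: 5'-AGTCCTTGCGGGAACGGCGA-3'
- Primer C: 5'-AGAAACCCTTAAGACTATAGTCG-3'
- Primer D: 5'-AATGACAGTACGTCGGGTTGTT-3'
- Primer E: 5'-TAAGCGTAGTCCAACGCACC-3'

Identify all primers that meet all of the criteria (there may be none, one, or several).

Primer A (24 nt, A=7 T=5 G=7 C=5): Tm = 2·12 + 4·12 = 72°C, outside 61–70°C ✗; longest run = 3 ✓ — fails.
Primer B (20 nt, A=4 T=3 G=8 C=5): Tm = 2·7 + 4·13 = 66°C ✓; longest run = 3 ✓ — passes.
Primer C (23 nt, A=9 T=5 G=4 C=5): Tm = 2·14 + 4·9 = 64°C ✓; longest run = 3 ✓ — passes.
Primer D (22 nt, A=5 T=7 G=7 C=3): Tm = 2·12 + 4·10 = 64°C ✓; longest run = 3 ✓ — passes.
Primer E (20 nt, A=6 T=3 G=4 C=7): Tm = 2·9 + 4·11 = 62°C ✓; longest run = 2 ✓ — passes.

Primer B, Primer C, Primer D and Primer E.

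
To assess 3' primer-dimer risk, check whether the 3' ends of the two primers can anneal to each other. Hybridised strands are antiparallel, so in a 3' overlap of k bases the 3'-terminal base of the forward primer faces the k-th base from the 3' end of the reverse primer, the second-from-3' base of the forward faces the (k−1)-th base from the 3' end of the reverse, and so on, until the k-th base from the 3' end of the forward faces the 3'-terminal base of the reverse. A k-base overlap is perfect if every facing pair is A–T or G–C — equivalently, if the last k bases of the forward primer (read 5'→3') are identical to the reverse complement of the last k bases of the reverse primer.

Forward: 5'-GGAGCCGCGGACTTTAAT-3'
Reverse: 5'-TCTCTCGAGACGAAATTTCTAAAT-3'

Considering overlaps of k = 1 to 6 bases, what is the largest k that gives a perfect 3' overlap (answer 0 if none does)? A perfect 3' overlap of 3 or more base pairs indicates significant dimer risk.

Last 6 bases (5'→3') — forward …TTTAAT, reverse …CTAAAT.
Reverse complement of the reverse primer's last 6 bases: ATTTAG; its first k bases are the reverse complement of the reverse primer's last k bases, so a perfect k-base overlap needs the forward primer's last k bases to equal them.
Comparing (forward last k vs required): k=1: T vs A ✗; k=2: AT vs AT ✓; k=3: AAT vs ATT ✗; k=4: TAAT vs ATTT ✗; k=5: TTAAT vs ATTTA ✗; k=6: TTTAAT vs ATTTAG ✗.
Only k = 2 is perfect, so the longest perfect 3' overlap is 2.

Longest perfect overlap: 2 complementary base pairs; below the dimer-risk threshold (threshold 3).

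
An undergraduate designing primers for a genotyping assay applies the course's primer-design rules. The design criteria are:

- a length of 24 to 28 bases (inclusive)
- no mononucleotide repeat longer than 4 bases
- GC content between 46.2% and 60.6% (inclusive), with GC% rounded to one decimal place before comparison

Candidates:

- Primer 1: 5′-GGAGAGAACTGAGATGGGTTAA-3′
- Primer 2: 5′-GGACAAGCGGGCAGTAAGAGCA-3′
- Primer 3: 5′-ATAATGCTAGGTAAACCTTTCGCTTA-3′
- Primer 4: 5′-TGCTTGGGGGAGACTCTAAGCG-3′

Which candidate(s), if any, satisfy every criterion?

None of the candidates satisfy all criteria.

Primer 1 (22 nt, A=8 T=4 G=9 C=1): length 22, outside 24–28 ✗; longest run = 3 ✓; GC 10/22 = 45.5%, outside 46.2–60.6% ✗ — fails.
Primer 2 (22 nt, A=8 T=1 G=9 C=4): length 22, outside 24–28 ✗; longest run = 3 ✓; GC 13/22 = 59.1% ✓ — fails.
Primer 3 (26 nt, A=8 T=9 G=4 C=5): length 26 ✓; longest run = 3 ✓; GC 9/26 = 34.6%, outside 46.2–60.6% ✗ — fails.
Primer 4 (22 nt, A=4 T=5 G=9 C=4): length 22, outside 24–28 ✗; longest run = 5, exceeds 4 ✗; GC 13/22 = 59.1% ✓ — fails.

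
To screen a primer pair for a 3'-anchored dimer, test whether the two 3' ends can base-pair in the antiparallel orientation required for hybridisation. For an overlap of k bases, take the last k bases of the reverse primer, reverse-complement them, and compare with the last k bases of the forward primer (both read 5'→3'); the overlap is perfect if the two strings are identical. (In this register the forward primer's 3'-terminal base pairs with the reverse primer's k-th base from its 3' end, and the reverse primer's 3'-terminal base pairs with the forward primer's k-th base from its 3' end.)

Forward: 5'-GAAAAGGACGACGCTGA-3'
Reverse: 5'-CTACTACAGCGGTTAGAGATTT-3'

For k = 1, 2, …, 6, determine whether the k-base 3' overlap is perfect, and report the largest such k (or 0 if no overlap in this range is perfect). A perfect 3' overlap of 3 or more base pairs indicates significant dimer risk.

Longest perfect overlap: 1 complementary base pair; below the dimer-risk threshold (threshold 3).

Last 6 bases (5'→3') — forward …CGCTGA, reverse …AGATTT.
Reverse complement of the reverse primer's last 6 bases: AAATCT; its first k bases are the reverse complement of the reverse primer's last k bases, so a perfect k-base overlap needs the forward primer's last k bases to equal them.
Comparing (forward last k vs required): k=1: A vs A ✓; k=2: GA vs AA ✗; k=3: TGA vs AAA ✗; k=4: CTGA vs AAAT ✗; k=5: GCTGA vs AAATC ✗; k=6: CGCTGA vs AAATCT ✗.
Only k = 1 is perfect, so the longest perfect 3' overlap is 1.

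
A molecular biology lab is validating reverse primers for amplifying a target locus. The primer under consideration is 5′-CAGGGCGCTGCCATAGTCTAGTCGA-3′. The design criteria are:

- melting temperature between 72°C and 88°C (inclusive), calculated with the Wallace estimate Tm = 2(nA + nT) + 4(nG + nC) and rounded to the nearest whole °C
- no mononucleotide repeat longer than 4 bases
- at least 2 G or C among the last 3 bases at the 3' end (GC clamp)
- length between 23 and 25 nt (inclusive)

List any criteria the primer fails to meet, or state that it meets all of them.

Meets all criteria.

Base counts: A=5, T=5, G=8, C=7 (length 25).
Tm: Tm = 2·10 + 4·15 = 80°C ✓
homopolymer run: longest run = 3 ✓
GC clamp: 3' end CGA has 2 G/C ✓
length: length 25 ✓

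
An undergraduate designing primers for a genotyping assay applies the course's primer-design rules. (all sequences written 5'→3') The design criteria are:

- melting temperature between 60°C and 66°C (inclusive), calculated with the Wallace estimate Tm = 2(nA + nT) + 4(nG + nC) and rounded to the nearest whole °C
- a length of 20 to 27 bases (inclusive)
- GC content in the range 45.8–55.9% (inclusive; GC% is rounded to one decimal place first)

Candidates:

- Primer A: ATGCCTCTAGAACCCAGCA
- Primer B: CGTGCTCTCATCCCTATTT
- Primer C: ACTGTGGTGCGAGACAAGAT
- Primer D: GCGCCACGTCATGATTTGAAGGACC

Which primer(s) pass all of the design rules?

Primer C only.

Primer A (19 nt, A=6 T=3 G=3 C=7): Tm = 2·9 + 4·10 = 58°C, outside 60–66°C ✗; length 19, outside 20–27 ✗; GC 10/19 = 52.6% ✓ — fails.
Primer B (19 nt, A=2 T=8 G=2 C=7): Tm = 2·10 + 4·9 = 56°C, outside 60–66°C ✗; length 19, outside 20–27 ✗; GC 9/19 = 47.4% ✓ — fails.
Primer C (20 nt, A=6 T=4 G=7 C=3): Tm = 2·10 + 4·10 = 60°C ✓; length 20 ✓; GC 10/20 = 50.0% ✓ — passes.
Primer D (25 nt, A=6 T=5 G=7 C=7): Tm = 2·11 + 4·14 = 78°C, outside 60–66°C ✗; length 25 ✓; GC 14/25 = 56.0%, outside 45.8–55.9% ✗ — fails.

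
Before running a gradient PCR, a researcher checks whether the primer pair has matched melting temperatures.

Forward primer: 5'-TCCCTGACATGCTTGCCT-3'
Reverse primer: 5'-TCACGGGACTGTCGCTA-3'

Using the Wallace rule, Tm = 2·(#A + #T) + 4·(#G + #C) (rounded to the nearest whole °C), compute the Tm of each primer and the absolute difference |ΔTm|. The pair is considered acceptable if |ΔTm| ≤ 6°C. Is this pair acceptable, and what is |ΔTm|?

|ΔTm| = 2°C; the pair is acceptable.

Forward: A=2 T=6 G=3 C=7 → Tm = 2·8 + 4·10 = 56°C.
Reverse: A=3 T=4 G=5 C=5 → Tm = 2·7 + 4·10 = 54°C.
|ΔTm| = |56 − 54| = 2°C, ≤ 6°C.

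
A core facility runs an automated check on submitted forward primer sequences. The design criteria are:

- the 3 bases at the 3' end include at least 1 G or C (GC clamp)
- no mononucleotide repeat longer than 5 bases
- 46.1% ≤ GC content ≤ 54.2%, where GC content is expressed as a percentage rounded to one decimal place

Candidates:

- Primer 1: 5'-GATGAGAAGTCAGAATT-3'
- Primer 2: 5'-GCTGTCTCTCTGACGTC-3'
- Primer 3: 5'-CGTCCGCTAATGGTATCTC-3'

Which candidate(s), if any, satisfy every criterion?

Primer 3 only.

Primer 1 (17 nt, A=7 T=4 G=5 C=1): 3' end ATT has 0 G/C, need ≥1 ✗; longest run = 2 ✓; GC 6/17 = 35.3%, outside 46.1–54.2% ✗ — fails.
Primer 2 (17 nt, A=1 T=6 G=4 C=6): 3' end GTC has 2 G/C ✓; longest run = 1 ✓; GC 10/17 = 58.8%, outside 46.1–54.2% ✗ — fails.
Primer 3 (19 nt, A=3 T=6 G=4 C=6): 3' end CTC has 2 G/C ✓; longest run = 2 ✓; GC 10/19 = 52.6% ✓ — passes.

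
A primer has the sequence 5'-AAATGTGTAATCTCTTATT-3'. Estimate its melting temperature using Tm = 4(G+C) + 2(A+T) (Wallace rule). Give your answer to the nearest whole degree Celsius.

46°C

Base counts: A=6, T=9, G=2, C=2 (length 19).
Tm = 2·(6+9) + 4·(2+2) = 2·15 + 4·4 = 30 + 16 = 46°C.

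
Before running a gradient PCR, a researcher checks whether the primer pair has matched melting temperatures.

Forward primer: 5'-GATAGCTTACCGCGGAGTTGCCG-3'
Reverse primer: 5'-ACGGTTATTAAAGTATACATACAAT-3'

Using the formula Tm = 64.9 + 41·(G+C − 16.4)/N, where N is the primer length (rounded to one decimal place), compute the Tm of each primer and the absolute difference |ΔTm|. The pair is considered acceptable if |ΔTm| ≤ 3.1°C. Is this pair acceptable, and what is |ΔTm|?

|ΔTm| = 12.8°C; the pair is not acceptable.

Forward: G+C = 14, N = 23 → Tm = 64.9 + 41·(14 − 16.4)/23 = 60.6°C.
Reverse: G+C = 6, N = 25 → Tm = 64.9 + 41·(6 − 16.4)/25 = 47.8°C.
|ΔTm| = |60.6 − 47.8| = 12.8°C, > 3.1°C.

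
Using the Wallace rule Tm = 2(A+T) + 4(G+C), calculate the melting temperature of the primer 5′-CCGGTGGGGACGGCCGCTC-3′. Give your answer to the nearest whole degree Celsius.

70°C

Base counts: A=1, T=2, G=9, C=7 (length 19).
Tm = 2·(1+2) + 4·(9+7) = 2·3 + 4·16 = 6 + 64 = 70°C.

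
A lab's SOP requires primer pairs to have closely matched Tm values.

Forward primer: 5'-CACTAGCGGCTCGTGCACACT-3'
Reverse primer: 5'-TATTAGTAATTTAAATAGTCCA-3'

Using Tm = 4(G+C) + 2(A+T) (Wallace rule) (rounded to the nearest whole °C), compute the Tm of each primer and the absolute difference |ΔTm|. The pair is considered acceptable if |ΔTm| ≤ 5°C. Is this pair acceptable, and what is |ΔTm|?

|ΔTm| = 16°C; the pair is not acceptable.

Forward: A=4 T=4 G=5 C=8 → Tm = 2·8 + 4·13 = 68°C.
Reverse: A=9 T=9 G=2 C=2 → Tm = 2·18 + 4·4 = 52°C.
|ΔTm| = |68 − 52| = 16°C, > 5°C.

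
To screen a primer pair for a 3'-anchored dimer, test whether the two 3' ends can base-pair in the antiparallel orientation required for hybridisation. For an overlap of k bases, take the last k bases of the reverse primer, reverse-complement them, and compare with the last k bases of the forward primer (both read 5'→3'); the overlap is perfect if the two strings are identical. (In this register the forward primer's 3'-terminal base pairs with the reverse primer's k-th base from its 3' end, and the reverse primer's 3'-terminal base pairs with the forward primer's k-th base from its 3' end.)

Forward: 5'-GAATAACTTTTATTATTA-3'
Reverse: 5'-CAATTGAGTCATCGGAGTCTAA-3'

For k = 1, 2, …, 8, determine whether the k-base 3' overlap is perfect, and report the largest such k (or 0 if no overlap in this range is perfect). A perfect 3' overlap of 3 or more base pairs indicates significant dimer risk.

Longest perfect overlap: 3 complementary base pairs; significant dimer risk (threshold 3).

Last 8 bases (5'→3') — forward …TATTATTA, reverse …GAGTCTAA.
Reverse complement of the reverse primer's last 8 bases: TTAGACTC; its first k bases are the reverse complement of the reverse primer's last k bases, so a perfect k-base overlap needs the forward primer's last k bases to equal them.
Comparing (forward last k vs required): k=1: A vs T ✗; k=2: TA vs TT ✗; k=3: TTA vs TTA ✓; k=4: ATTA vs TTAG ✗; k=5: TATTA vs TTAGA ✗; k=6: TTATTA vs TTAGAC ✗; k=7: ATTATTA vs TTAGACT ✗; k=8: TATTATTA vs TTAGACTC ✗.
Only k = 3 is perfect, so the longest perfect 3' overlap is 3.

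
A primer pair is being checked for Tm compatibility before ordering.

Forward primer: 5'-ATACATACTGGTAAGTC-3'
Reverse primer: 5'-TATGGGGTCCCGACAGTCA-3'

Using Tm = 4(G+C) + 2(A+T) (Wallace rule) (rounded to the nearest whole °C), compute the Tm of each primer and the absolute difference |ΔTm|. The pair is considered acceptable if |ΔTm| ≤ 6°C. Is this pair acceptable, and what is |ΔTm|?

Forward: A=6 T=5 G=3 C=3 → Tm = 2·11 + 4·6 = 46°C.
Reverse: A=4 T=4 G=6 C=5 → Tm = 2·8 + 4·11 = 60°C.
|ΔTm| = |46 − 60| = 14°C, > 6°C.

|ΔTm| = 14°C; the pair is not acceptable.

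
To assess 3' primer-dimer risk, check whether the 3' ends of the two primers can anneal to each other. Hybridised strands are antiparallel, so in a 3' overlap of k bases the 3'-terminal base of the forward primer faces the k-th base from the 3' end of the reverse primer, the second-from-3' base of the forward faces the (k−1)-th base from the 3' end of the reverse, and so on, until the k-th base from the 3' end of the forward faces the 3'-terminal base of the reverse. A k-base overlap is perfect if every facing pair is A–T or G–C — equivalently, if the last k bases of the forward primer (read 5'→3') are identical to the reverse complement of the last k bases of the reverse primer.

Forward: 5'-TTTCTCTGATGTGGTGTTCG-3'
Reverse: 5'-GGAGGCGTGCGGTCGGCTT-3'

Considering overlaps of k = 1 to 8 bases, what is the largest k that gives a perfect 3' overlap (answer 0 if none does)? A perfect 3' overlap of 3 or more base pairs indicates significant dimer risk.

Longest perfect overlap: 0 complementary base pairs; below the dimer-risk threshold (threshold 3).

Last 8 bases (5'→3') — forward …GGTGTTCG, reverse …GTCGGCTT.
Reverse complement of the reverse primer's last 8 bases: AAGCCGAC; its first k bases are the reverse complement of the reverse primer's last k bases, so a perfect k-base overlap needs the forward primer's last k bases to equal them.
Comparing (forward last k vs required): k=1: G vs A ✗; k=2: CG vs AA ✗; k=3: TCG vs AAG ✗; k=4: TTCG vs AAGC ✗; k=5: GTTCG vs AAGCC ✗; k=6: TGTTCG vs AAGCCG ✗; k=7: GTGTTCG vs AAGCCGA ✗; k=8: GGTGTTCG vs AAGCCGAC ✗.
No overlap length from 1 to 8 is perfect, so the longest perfect 3' overlap is 0.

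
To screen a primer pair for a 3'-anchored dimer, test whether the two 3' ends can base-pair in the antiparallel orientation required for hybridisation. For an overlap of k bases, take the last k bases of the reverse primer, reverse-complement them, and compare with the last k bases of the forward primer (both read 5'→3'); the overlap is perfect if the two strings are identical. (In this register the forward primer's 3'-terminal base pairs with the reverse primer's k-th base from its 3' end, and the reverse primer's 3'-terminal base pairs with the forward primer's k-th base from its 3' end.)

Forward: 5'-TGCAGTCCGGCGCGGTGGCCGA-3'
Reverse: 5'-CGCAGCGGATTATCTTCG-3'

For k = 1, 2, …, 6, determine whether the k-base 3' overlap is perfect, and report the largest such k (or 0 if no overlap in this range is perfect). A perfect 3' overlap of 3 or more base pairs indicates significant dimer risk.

Longest perfect overlap: 3 complementary base pairs; significant dimer risk (threshold 3).

Last 6 bases (5'→3') — forward …GGCCGA, reverse …TCTTCG.
Reverse complement of the reverse primer's last 6 bases: CGAAGA; its first k bases are the reverse complement of the reverse primer's last k bases, so a perfect k-base overlap needs the forward primer's last k bases to equal them.
Comparing (forward last k vs required): k=1: A vs C ✗; k=2: GA vs CG ✗; k=3: CGA vs CGA ✓; k=4: CCGA vs CGAA ✗; k=5: GCCGA vs CGAAG ✗; k=6: GGCCGA vs CGAAGA ✗.
Only k = 3 is perfect, so the longest perfect 3' overlap is 3.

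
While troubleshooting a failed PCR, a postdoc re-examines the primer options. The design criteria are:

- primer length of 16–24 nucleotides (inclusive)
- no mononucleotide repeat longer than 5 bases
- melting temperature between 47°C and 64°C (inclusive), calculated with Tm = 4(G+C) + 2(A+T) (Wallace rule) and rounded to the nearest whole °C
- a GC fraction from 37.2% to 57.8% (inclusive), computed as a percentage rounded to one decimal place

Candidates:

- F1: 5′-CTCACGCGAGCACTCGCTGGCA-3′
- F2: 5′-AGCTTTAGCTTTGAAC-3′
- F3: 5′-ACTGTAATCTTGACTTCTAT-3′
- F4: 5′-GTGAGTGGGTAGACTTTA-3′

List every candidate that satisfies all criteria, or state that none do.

F4 only.

F1 (22 nt, A=4 T=3 G=6 C=9): length 22 ✓; longest run = 2 ✓; Tm = 2·7 + 4·15 = 74°C, outside 47–64°C ✗; GC 15/22 = 68.2%, outside 37.2–57.8% ✗ — fails.
F2 (16 nt, A=4 T=6 G=3 C=3): length 16 ✓; longest run = 3 ✓; Tm = 2·10 + 4·6 = 44°C, outside 47–64°C ✗; GC 6/16 = 37.5% ✓ — fails.
F3 (20 nt, A=5 T=9 G=2 C=4): length 20 ✓; longest run = 2 ✓; Tm = 2·14 + 4·6 = 52°C ✓; GC 6/20 = 30.0%, outside 37.2–57.8% ✗ — fails.
F4 (18 nt, A=4 T=6 G=7 C=1): length 18 ✓; longest run = 3 ✓; Tm = 2·10 + 4·8 = 52°C ✓; GC 8/18 = 44.4% ✓ — passes.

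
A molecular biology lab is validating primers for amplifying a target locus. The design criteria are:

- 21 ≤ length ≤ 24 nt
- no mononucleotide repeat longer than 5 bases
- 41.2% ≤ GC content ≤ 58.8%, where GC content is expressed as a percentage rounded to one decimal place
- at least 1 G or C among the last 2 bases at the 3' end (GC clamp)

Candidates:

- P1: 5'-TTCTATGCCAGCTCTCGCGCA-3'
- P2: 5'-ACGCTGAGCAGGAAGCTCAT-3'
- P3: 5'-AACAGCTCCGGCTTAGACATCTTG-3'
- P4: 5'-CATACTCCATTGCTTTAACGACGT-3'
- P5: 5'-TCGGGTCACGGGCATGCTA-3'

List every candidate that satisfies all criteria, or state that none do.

P1 (21 nt, A=3 T=6 G=4 C=8): length 21 ✓; longest run = 2 ✓; GC 12/21 = 57.1% ✓; 3' end CA has 1 G/C ✓ — passes.
P2 (20 nt, A=6 T=3 G=6 C=5): length 20, outside 21–24 ✗; longest run = 2 ✓; GC 11/20 = 55.0% ✓; 3' end AT has 0 G/C, need ≥1 ✗ — fails.
P3 (24 nt, A=6 T=6 G=5 C=7): length 24 ✓; longest run = 2 ✓; GC 12/24 = 50.0% ✓; 3' end TG has 1 G/C ✓ — passes.
P4 (24 nt, A=6 T=8 G=3 C=7): length 24 ✓; longest run = 3 ✓; GC 10/24 = 41.7% ✓; 3' end GT has 1 G/C ✓ — passes.
P5 (19 nt, A=3 T=4 G=7 C=5): length 19, outside 21–24 ✗; longest run = 3 ✓; GC 12/19 = 63.2%, outside 41.2–58.8% ✗; 3' end TA has 0 G/C, need ≥1 ✗ — fails.

P1, P3 and P4.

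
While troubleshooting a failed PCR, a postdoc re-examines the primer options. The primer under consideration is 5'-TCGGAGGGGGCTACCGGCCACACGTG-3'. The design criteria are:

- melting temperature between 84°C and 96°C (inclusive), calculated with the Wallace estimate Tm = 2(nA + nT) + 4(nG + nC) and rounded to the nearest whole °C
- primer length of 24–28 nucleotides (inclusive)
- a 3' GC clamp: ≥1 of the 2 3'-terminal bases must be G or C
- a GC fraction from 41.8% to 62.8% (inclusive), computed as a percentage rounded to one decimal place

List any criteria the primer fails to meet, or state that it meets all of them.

Base counts: A=4, T=3, G=11, C=8 (length 26).
Tm: Tm = 2·7 + 4·19 = 90°C ✓
length: length 26 ✓
GC clamp: 3' end TG has 1 G/C ✓
GC content: GC 19/26 = 73.1%, outside 41.8–62.8% ✗

Fails: GC content.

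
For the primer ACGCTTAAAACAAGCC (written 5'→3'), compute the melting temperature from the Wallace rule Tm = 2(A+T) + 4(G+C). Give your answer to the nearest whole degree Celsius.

46°C

Base counts: A=7, T=2, G=2, C=5 (length 16).
Tm = 2·(7+2) + 4·(2+5) = 2·9 + 4·7 = 18 + 28 = 46°C.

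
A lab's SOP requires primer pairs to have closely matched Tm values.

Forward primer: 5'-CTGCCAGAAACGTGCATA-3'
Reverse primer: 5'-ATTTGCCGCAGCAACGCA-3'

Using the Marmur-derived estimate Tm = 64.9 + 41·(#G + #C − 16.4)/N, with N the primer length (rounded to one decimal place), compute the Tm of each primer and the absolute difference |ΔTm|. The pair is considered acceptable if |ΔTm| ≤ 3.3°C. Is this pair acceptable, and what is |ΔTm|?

|ΔTm| = 2.3°C; the pair is acceptable.

Forward: G+C = 9, N = 18 → Tm = 64.9 + 41·(9 − 16.4)/18 = 48.0°C.
Reverse: G+C = 10, N = 18 → Tm = 64.9 + 41·(10 − 16.4)/18 = 50.3°C.
|ΔTm| = |48.0 − 50.3| = 2.3°C, ≤ 3.3°C.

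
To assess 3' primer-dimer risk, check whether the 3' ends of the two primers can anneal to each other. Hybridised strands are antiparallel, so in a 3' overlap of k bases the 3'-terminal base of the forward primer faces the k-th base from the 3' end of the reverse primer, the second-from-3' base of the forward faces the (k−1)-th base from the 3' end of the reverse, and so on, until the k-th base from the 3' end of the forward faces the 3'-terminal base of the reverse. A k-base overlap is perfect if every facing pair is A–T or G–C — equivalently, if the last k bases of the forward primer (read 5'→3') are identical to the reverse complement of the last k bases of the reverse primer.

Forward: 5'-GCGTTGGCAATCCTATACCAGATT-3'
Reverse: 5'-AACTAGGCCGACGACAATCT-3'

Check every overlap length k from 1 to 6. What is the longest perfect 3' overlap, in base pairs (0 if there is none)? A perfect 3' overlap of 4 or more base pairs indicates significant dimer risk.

Last 6 bases (5'→3') — forward …CAGATT, reverse …CAATCT.
Reverse complement of the reverse primer's last 6 bases: AGATTG; its first k bases are the reverse complement of the reverse primer's last k bases, so a perfect k-base overlap needs the forward primer's last k bases to equal them.
Comparing (forward last k vs required): k=1: T vs A ✗; k=2: TT vs AG ✗; k=3: ATT vs AGA ✗; k=4: GATT vs AGAT ✗; k=5: AGATT vs AGATT ✓; k=6: CAGATT vs AGATTG ✗.
Only k = 5 is perfect, so the longest perfect 3' overlap is 5.

Longest perfect overlap: 5 complementary base pairs; significant dimer risk (threshold 4).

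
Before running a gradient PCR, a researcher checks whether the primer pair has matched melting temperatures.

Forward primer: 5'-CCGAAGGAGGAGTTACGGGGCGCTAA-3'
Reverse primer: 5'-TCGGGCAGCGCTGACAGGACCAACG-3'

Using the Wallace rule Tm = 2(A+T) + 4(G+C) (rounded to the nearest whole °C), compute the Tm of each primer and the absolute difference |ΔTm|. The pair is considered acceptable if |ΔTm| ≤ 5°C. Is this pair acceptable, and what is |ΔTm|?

|ΔTm| = 0°C; the pair is acceptable.

Forward: A=7 T=3 G=11 C=5 → Tm = 2·10 + 4·16 = 84°C.
Reverse: A=6 T=2 G=9 C=8 → Tm = 2·8 + 4·17 = 84°C.
|ΔTm| = |84 − 84| = 0°C, ≤ 5°C.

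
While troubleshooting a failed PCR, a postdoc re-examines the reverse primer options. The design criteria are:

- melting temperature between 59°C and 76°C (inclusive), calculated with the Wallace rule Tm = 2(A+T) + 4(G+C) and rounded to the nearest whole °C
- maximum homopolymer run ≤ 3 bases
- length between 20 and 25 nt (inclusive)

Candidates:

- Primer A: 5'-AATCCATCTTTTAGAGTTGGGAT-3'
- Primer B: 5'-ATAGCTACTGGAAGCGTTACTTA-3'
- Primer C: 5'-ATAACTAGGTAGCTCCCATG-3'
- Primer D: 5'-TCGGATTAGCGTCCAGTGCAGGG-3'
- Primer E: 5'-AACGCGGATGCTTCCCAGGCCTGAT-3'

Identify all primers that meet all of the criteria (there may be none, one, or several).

Primer B and Primer D.

Primer A (23 nt, A=6 T=9 G=5 C=3): Tm = 2·15 + 4·8 = 62°C ✓; longest run = 4, exceeds 3 ✗; length 23 ✓ — fails.
Primer B (23 nt, A=7 T=7 G=5 C=4): Tm = 2·14 + 4·9 = 64°C ✓; longest run = 2 ✓; length 23 ✓ — passes.
Primer C (20 nt, A=6 T=5 G=4 C=5): Tm = 2·11 + 4·9 = 58°C, outside 59–76°C ✗; longest run = 3 ✓; length 20 ✓ — fails.
Primer D (23 nt, A=4 T=5 G=9 C=5): Tm = 2·9 + 4·14 = 74°C ✓; longest run = 3 ✓; length 23 ✓ — passes.
Primer E (25 nt, A=5 T=5 G=7 C=8): Tm = 2·10 + 4·15 = 80°C, outside 59–76°C ✗; longest run = 3 ✓; length 25 ✓ — fails.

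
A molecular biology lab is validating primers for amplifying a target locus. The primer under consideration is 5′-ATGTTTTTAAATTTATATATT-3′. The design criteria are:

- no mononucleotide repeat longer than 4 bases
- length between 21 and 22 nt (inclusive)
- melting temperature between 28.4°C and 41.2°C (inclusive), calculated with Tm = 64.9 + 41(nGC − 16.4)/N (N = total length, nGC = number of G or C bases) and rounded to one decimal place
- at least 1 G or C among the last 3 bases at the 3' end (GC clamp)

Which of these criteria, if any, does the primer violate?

Fails: homopolymer run, GC clamp.

Base counts: A=7, T=13, G=1, C=0 (length 21).
homopolymer run: longest run = 5, exceeds 4 ✗
length: length 21 ✓
Tm: Tm = 64.9 + 41·(1 − 16.4)/21 = 34.8°C ✓
GC clamp: 3' end ATT has 0 G/C, need ≥1 ✗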